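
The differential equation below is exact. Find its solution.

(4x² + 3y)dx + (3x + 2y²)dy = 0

Verify exactness: ∂M/∂y = ∂N/∂x ✓
Find F(x,y) such that ∂F/∂x = M, ∂F/∂y = N
Solution: 4x³/3 + 3xy + 2y³/3 = C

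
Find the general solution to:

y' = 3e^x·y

Separating variables and integrating:
ln|y| = 3e^x + C

General solution: y = Ce^(3e^x)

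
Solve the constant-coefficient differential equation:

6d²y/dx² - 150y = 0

Characteristic equation: 6r² - 150 = 0
Divide by 6: r² - 25 = 0
Roots: r = 5, -5 (distinct real)
General solution: y = C₁e^(5x) + C₂e^(-5x)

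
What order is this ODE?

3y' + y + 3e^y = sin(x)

The order is 1 (highest derivative is of order 1).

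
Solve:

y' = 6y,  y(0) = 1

General solution: y = Ce^(6x)
Applying IC y(0) = 1:
Particular solution: y = e^(6x)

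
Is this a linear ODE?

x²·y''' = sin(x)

Yes. Linear (y and its derivatives appear to the first power only, no products of y terms)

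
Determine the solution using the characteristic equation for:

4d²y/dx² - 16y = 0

Characteristic equation: 4r² - 16 = 0
Divide by 4: r² - 4 = 0
Roots: r = 2, -2 (distinct real)
General solution: y = C₁e^(2x) + C₂e^(-2x)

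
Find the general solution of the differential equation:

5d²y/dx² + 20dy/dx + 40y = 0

Characteristic equation: 5r² + 20r + 40 = 0
Divide by 5: r² + 4r + 8 = 0
Roots: r = -2 ± 2i (complex conjugates)
General solution: y = e^(-2x)(C₁cos(2x) + C₂sin(2x))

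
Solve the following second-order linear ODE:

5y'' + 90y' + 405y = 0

Characteristic equation: 5r² + 90r + 405 = 0
Divide by 5: r² + 18r + 81 = 0
Factored: (r + 9)² = 0
Repeated root: r = -9
General solution: y = (C₁ + C₂x)e^(-9x)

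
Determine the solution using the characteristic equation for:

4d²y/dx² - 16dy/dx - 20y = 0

Characteristic equation: 4r² - 16r - 20 = 0
Divide by 4: r² - 4r - 5 = 0
Roots: r = 5, -1 (distinct real)
General solution: y = C₁e^(5x) + C₂e^(-x)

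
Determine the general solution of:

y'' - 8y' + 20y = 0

Characteristic equation: r² - 8r + 20 = 0
Roots: r = 4 ± 2i (complex conjugates)
General solution: y = e^(4x)(C₁cos(2x) + C₂sin(2x))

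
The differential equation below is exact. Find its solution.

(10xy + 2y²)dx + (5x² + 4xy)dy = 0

Verify exactness: ∂M/∂y = ∂N/∂x ✓
Find F(x,y) such that ∂F/∂x = M, ∂F/∂y = N
Solution: 5x²y + 2xy² = C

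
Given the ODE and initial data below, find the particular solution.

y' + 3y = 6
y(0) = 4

General solution: y = 2 + Ce^(-3x)
Applying y(0) = 4: C = 4 - 2 = 2
Particular solution: y = 2 + 2e^(-3x)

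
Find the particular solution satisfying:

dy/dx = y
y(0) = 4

General solution: y = Ce^x
Applying IC y(0) = 4:
Particular solution: y = 4e^x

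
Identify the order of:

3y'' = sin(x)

The order is 2 (highest derivative is of order 2).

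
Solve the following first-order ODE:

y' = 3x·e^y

Separating variables and integrating:
-e^(-y) = 3x²/2 + C

General solution: y = -ln(C - 3x²/2)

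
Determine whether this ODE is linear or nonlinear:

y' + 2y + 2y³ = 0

Nonlinear (y³ term)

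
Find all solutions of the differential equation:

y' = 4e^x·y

Separating variables and integrating:
ln|y| = 4e^x + C

General solution: y = Ce^(4e^x)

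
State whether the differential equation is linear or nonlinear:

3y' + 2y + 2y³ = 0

Nonlinear (y³ term)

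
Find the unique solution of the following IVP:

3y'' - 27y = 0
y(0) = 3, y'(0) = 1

General solution: y = C₁e^(3x) + C₂e^(-3x)
Applying ICs: C₁ = 5/3, C₂ = 4/3
Particular solution: y = (5/3)e^(3x) + (4/3)e^(-3x)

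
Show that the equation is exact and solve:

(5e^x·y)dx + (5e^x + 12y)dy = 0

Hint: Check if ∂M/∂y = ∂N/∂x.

Verify exactness: ∂M/∂y = ∂N/∂x ✓
Find F(x,y) such that ∂F/∂x = M, ∂F/∂y = N
Solution: 5e^x·y + 6y² = C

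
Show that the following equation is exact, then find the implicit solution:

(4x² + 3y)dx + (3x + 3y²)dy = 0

Verify exactness: ∂M/∂y = ∂N/∂x ✓
Find F(x,y) such that ∂F/∂x = M, ∂F/∂y = N
Solution: 4x³/3 + 3xy + y³ = C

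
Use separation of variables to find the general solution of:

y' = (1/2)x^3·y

Separating variables and integrating:
ln|y| = x^4/8 + C

General solution: y = Ce^(x^4/8)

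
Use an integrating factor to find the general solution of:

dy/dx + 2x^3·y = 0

Using integrating factor method:

General solution: y = Ce^(-x^4/2)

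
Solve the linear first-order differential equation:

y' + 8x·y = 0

Using integrating factor method:

General solution: y = Ce^(-4x^2)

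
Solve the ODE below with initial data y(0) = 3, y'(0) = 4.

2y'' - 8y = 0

General solution: y = C₁e^(2x) + C₂e^(-2x)
Applying ICs: C₁ = 5/2, C₂ = 1/2
Particular solution: y = (5/2)e^(2x) + (1/2)e^(-2x)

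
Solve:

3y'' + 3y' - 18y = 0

Characteristic equation: 3r² + 3r - 18 = 0
Divide by 3: r² + r - 6 = 0
Roots: r = 2, -3 (distinct real)
General solution: y = C₁e^(2x) + C₂e^(-3x)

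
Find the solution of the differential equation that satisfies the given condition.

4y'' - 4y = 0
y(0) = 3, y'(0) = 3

General solution: y = C₁e^x + C₂e^(-x)
Applying ICs: C₁ = 3, C₂ = 0
Particular solution: y = 3e^x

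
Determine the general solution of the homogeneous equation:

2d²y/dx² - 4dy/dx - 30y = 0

Characteristic equation: 2r² - 4r - 30 = 0
Divide by 2: r² - 2r - 15 = 0
Roots: r = 5, -3 (distinct real)
General solution: y = C₁e^(5x) + C₂e^(-3x)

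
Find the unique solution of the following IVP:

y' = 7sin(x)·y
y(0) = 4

General solution: y = Ce^(-7cos(x))
Applying IC y(0) = 4:
Particular solution: y = 4e^(7(1-cos(x)))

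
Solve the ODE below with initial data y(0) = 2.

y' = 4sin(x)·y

General solution: y = Ce^(-4cos(x))
Applying IC y(0) = 2:
Particular solution: y = 2e^(4(1-cos(x)))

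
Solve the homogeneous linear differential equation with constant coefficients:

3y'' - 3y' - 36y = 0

Characteristic equation: 3r² - 3r - 36 = 0
Divide by 3: r² - r - 12 = 0
Roots: r = 4, -3 (distinct real)
General solution: y = C₁e^(4x) + C₂e^(-3x)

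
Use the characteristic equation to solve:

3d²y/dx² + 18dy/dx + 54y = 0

Characteristic equation: 3r² + 18r + 54 = 0
Divide by 3: r² + 6r + 18 = 0
Roots: r = -3 ± 3i (complex conjugates)
General solution: y = e^(-3x)(C₁cos(3x) + C₂sin(3x))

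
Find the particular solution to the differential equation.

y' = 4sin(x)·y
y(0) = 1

General solution: y = Ce^(-4cos(x))
Applying IC y(0) = 1:
Particular solution: y = e^(4(1-cos(x)))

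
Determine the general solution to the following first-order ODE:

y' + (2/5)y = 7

Using integrating factor method:

General solution: y = 35/2 + Ce^(-2x/5)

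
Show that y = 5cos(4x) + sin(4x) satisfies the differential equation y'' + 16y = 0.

Verification:
y'' = -80cos(4x) - 16sin(4x)
y'' + 16y = 0 ✓

Yes, it is a solution.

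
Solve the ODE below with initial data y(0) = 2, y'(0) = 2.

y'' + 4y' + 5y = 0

General solution: y = e^(-2x)(C₁cos(x) + C₂sin(x))
Complex roots r = -2 ± i
Applying ICs: C₁ = 2, C₂ = 6
Particular solution: y = e^(-2x)(2cos(x) + 6sin(x))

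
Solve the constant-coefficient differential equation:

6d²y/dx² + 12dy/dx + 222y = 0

Characteristic equation: 6r² + 12r + 222 = 0
Divide by 6: r² + 2r + 37 = 0
Roots: r = -1 ± 6i (complex conjugates)
General solution: y = e^(-x)(C₁cos(6x) + C₂sin(6x))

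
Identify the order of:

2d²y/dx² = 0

The order is 2 (highest derivative is of order 2).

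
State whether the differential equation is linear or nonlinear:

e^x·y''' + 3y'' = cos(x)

Linear (y and its derivatives appear to the first power only, no products of y terms)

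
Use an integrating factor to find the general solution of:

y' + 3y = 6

Using integrating factor method:

General solution: y = 2 + Ce^(-3x)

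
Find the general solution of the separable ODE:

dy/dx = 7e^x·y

Separating variables and integrating:
ln|y| = 7e^x + C

General solution: y = Ce^(7e^x)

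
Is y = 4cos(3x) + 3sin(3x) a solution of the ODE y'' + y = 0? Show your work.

Verification:
y'' = -36cos(3x) - 27sin(3x)
y'' + y ≠ 0 (frequency mismatch: got 9 instead of 1)

No, it is not a solution.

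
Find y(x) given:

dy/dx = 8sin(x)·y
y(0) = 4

General solution: y = Ce^(-8cos(x))
Applying IC y(0) = 4:
Particular solution: y = 4e^(8(1-cos(x)))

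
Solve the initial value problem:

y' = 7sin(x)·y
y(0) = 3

General solution: y = Ce^(-7cos(x))
Applying IC y(0) = 3:
Particular solution: y = 3e^(7(1-cos(x)))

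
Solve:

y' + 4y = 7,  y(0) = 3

General solution: y = 7/4 + Ce^(-4x)
Applying y(0) = 3: C = 3 - 7/4 = 5/4
Particular solution: y = 7/4 + (5/4)e^(-4x)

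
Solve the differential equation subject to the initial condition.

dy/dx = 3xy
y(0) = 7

General solution: y = Ce^(3x²/2)
Applying IC y(0) = 7:
Particular solution: y = 7e^(3x²/2)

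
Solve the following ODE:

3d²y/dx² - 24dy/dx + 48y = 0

Characteristic equation: 3r² - 24r + 48 = 0
Divide by 3: r² - 8r + 16 = 0
Factored: (r - 4)² = 0
Repeated root: r = 4
General solution: y = (C₁ + C₂x)e^(4x)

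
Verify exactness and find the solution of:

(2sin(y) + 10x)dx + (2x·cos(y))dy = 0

Verify exactness: ∂M/∂y = ∂N/∂x ✓
Find F(x,y) such that ∂F/∂x = M, ∂F/∂y = N
Solution: 2x·sin(y) + 5x² = C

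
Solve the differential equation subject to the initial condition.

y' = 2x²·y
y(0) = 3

General solution: y = Ce^(2x³/3)
Applying IC y(0) = 3:
Particular solution: y = 3e^(2x³/3)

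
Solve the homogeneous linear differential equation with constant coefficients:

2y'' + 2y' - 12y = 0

Characteristic equation: 2r² + 2r - 12 = 0
Divide by 2: r² + r - 6 = 0
Roots: r = 2, -3 (distinct real)
General solution: y = C₁e^(2x) + C₂e^(-3x)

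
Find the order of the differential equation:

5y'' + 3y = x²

The order is 2 (highest derivative is of order 2).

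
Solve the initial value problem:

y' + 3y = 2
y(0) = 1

General solution: y = 2/3 + Ce^(-3x)
Applying y(0) = 1: C = 1 - 2/3 = 1/3
Particular solution: y = 2/3 + (1/3)e^(-3x)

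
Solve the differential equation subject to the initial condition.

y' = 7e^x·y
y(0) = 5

General solution: y = Ce^(7e^x)
Applying IC y(0) = 5:
Particular solution: y = 5e^(7(e^x - 1))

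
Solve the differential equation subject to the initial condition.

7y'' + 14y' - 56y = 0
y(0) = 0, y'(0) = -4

General solution: y = C₁e^(2x) + C₂e^(-4x)
Applying ICs: C₁ = -2/3, C₂ = 2/3
Particular solution: y = -(2/3)e^(2x) + (2/3)e^(-4x)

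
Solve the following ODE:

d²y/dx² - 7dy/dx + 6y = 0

Characteristic equation: r² - 7r + 6 = 0
Roots: r = 6, 1 (distinct real)
General solution: y = C₁e^(6x) + C₂e^x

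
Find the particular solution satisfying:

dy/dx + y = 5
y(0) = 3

General solution: y = 5 + Ce^(-x)
Applying y(0) = 3: C = 3 - 5 = -2
Particular solution: y = 5 - 2e^(-x)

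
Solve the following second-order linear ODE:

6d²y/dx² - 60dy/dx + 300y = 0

Characteristic equation: 6r² - 60r + 300 = 0
Divide by 6: r² - 10r + 50 = 0
Roots: r = 5 ± 5i (complex conjugates)
General solution: y = e^(5x)(C₁cos(5x) + C₂sin(5x))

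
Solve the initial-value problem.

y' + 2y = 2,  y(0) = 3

General solution: y = 1 + Ce^(-2x)
Applying y(0) = 3: C = 3 - 1 = 2
Particular solution: y = 1 + 2e^(-2x)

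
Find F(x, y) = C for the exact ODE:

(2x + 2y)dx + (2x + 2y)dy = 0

Verify exactness: ∂M/∂y = ∂N/∂x ✓
Find F(x,y) such that ∂F/∂x = M, ∂F/∂y = N
Solution: x² + 2xy + y² = C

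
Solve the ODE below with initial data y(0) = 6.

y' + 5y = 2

General solution: y = 2/5 + Ce^(-5x)
Applying y(0) = 6: C = 6 - 2/5 = 28/5
Particular solution: y = 2/5 + (28/5)e^(-5x)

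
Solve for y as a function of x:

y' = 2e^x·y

Separating variables and integrating:
ln|y| = 2e^x + C

General solution: y = Ce^(2e^x)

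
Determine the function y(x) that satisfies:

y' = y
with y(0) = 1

General solution: y = Ce^x
Applying IC y(0) = 1:
Particular solution: y = e^x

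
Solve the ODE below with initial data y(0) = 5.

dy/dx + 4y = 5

General solution: y = 5/4 + Ce^(-4x)
Applying y(0) = 5: C = 5 - 5/4 = 15/4
Particular solution: y = 5/4 + (15/4)e^(-4x)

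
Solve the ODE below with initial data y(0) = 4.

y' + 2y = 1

General solution: y = 1/2 + Ce^(-2x)
Applying y(0) = 4: C = 4 - 1/2 = 7/2
Particular solution: y = 1/2 + (7/2)e^(-2x)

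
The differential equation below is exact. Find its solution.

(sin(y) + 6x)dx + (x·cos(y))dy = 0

Verify exactness: ∂M/∂y = ∂N/∂x ✓
Find F(x,y) such that ∂F/∂x = M, ∂F/∂y = N
Solution: x·sin(y) + 3x² = C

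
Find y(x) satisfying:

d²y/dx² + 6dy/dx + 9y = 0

Characteristic equation: r² + 6r + 9 = 0
Factored: (r + 3)² = 0
Repeated root: r = -3
General solution: y = (C₁ + C₂x)e^(-3x)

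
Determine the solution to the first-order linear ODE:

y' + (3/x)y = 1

Using integrating factor method:

General solution: y = (1/4)x + Cx^(-3)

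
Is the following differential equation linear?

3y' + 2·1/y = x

No. Nonlinear (1/y term)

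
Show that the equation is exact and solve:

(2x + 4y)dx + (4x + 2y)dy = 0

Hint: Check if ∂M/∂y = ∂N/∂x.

Verify exactness: ∂M/∂y = ∂N/∂x ✓
Find F(x,y) such that ∂F/∂x = M, ∂F/∂y = N
Solution: x² + 4xy + y² = C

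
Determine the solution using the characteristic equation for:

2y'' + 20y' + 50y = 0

Characteristic equation: 2r² + 20r + 50 = 0
Divide by 2: r² + 10r + 25 = 0
Factored: (r + 5)² = 0
Repeated root: r = -5
General solution: y = (C₁ + C₂x)e^(-5x)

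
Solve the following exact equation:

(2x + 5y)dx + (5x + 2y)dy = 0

Verify exactness: ∂M/∂y = ∂N/∂x ✓
Find F(x,y) such that ∂F/∂x = M, ∂F/∂y = N
Solution: x² + 5xy + y² = C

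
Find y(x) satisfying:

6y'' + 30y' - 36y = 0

Characteristic equation: 6r² + 30r - 36 = 0
Divide by 6: r² + 5r - 6 = 0
Roots: r = 1, -6 (distinct real)
General solution: y = C₁e^x + C₂e^(-6x)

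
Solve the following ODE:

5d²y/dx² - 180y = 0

Characteristic equation: 5r² - 180 = 0
Divide by 5: r² - 36 = 0
Roots: r = 6, -6 (distinct real)
General solution: y = C₁e^(6x) + C₂e^(-6x)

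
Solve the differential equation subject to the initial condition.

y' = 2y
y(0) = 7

General solution: y = Ce^(2x)
Applying IC y(0) = 7:
Particular solution: y = 7e^(2x)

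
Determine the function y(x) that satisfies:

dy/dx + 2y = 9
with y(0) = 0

General solution: y = 9/2 + Ce^(-2x)
Applying y(0) = 0: C = 0 - 9/2 = -9/2
Particular solution: y = 9/2 - (9/2)e^(-2x)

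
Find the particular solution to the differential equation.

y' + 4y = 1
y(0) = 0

General solution: y = 1/4 + Ce^(-4x)
Applying y(0) = 0: C = 0 - 1/4 = -1/4
Particular solution: y = 1/4 - (1/4)e^(-4x)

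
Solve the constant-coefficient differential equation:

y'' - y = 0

Characteristic equation: r² - 1 = 0
Roots: r = 1, -1 (distinct real)
General solution: y = C₁e^x + C₂e^(-x)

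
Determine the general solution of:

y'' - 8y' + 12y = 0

Characteristic equation: r² - 8r + 12 = 0
Roots: r = 2, 6 (distinct real)
General solution: y = C₁e^(2x) + C₂e^(6x)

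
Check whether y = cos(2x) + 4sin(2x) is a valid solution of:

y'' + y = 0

Verification:
y'' = -4cos(2x) - 16sin(2x)
y'' + y ≠ 0 (frequency mismatch: got 4 instead of 1)

No, it is not a solution.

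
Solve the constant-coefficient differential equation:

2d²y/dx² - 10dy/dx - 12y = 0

Characteristic equation: 2r² - 10r - 12 = 0
Divide by 2: r² - 5r - 6 = 0
Roots: r = 6, -1 (distinct real)
General solution: y = C₁e^(6x) + C₂e^(-x)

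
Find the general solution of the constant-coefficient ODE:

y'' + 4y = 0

Characteristic equation: r² + 4 = 0
Roots: r = ±2i (complex conjugates)
General solution: y = C₁cos(2x) + C₂sin(2x)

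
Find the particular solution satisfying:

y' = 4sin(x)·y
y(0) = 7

General solution: y = Ce^(-4cos(x))
Applying IC y(0) = 7:
Particular solution: y = 7e^(4(1-cos(x)))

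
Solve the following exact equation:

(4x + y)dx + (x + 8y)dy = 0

Verify exactness: ∂M/∂y = ∂N/∂x ✓
Find F(x,y) such that ∂F/∂x = M, ∂F/∂y = N
Solution: 2x² + xy + 4y² = C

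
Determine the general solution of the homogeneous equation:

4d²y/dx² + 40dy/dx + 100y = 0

Characteristic equation: 4r² + 40r + 100 = 0
Divide by 4: r² + 10r + 25 = 0
Factored: (r + 5)² = 0
Repeated root: r = -5
General solution: y = (C₁ + C₂x)e^(-5x)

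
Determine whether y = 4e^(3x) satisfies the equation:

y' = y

Verification:
y = 4e^(3x)
y' = 12e^(3x)
But y = 4e^(3x)
y' ≠ y — the derivative does not match

No, it is not a solution.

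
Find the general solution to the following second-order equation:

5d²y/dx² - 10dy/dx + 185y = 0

Characteristic equation: 5r² - 10r + 185 = 0
Divide by 5: r² - 2r + 37 = 0
Roots: r = 1 ± 6i (complex conjugates)
General solution: y = e^x(C₁cos(6x) + C₂sin(6x))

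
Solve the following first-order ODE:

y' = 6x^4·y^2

Separating variables and integrating:
-1/y = 6x^5/5 + C

General solution: y^-1 = (-6/5)x^5 + C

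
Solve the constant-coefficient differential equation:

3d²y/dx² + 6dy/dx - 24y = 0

Characteristic equation: 3r² + 6r - 24 = 0
Divide by 3: r² + 2r - 8 = 0
Roots: r = 2, -4 (distinct real)
General solution: y = C₁e^(2x) + C₂e^(-4x)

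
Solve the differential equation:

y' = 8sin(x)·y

Separating variables and integrating:
ln|y| = -8cos(x) + C

General solution: y = Ce^(-8cos(x))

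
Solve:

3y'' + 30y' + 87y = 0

Characteristic equation: 3r² + 30r + 87 = 0
Divide by 3: r² + 10r + 29 = 0
Roots: r = -5 ± 2i (complex conjugates)
General solution: y = e^(-5x)(C₁cos(2x) + C₂sin(2x))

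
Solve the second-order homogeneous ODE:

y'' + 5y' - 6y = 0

Characteristic equation: r² + 5r - 6 = 0
Roots: r = 1, -6 (distinct real)
General solution: y = C₁e^x + C₂e^(-6x)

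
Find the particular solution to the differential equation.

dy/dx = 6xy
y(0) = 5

General solution: y = Ce^(3x²)
Applying IC y(0) = 5:
Particular solution: y = 5e^(3x²)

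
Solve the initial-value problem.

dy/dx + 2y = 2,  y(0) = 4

General solution: y = 1 + Ce^(-2x)
Applying y(0) = 4: C = 4 - 1 = 3
Particular solution: y = 1 + 3e^(-2x)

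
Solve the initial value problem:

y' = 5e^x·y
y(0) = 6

General solution: y = Ce^(5e^x)
Applying IC y(0) = 6:
Particular solution: y = 6e^(5(e^x - 1))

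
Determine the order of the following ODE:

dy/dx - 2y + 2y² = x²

The order is 1 (highest derivative is of order 1).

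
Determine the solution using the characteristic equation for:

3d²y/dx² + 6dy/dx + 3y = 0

Characteristic equation: 3r² + 6r + 3 = 0
Divide by 3: r² + 2r + 1 = 0
Factored: (r + 1)² = 0
Repeated root: r = -1
General solution: y = (C₁ + C₂x)e^(-x)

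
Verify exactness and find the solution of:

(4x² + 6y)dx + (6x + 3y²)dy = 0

Verify exactness: ∂M/∂y = ∂N/∂x ✓
Find F(x,y) such that ∂F/∂x = M, ∂F/∂y = N
Solution: 4x³/3 + 6xy + y³ = C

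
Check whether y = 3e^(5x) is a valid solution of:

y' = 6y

Verification:
y = 3e^(5x)
y' = 15e^(5x)
But 6y = 18e^(5x)
y' ≠ 6y — the derivative does not match

No, it is not a solution.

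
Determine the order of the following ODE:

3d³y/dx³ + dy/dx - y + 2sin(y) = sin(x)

The order is 3 (highest derivative is of order 3).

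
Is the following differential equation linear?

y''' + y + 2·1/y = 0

No. Nonlinear (1/y term)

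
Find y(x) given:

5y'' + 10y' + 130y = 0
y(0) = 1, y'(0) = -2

General solution: y = e^(-x)(C₁cos(5x) + C₂sin(5x))
Complex roots r = -1 ± 5i
Applying ICs: C₁ = 1, C₂ = -1/5
Particular solution: y = e^(-x)(cos(5x) - (1/5)sin(5x))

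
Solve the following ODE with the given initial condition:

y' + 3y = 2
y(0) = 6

General solution: y = 2/3 + Ce^(-3x)
Applying y(0) = 6: C = 6 - 2/3 = 16/3
Particular solution: y = 2/3 + (16/3)e^(-3x)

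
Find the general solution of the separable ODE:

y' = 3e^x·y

Separating variables and integrating:
ln|y| = 3e^x + C

General solution: y = Ce^(3e^x)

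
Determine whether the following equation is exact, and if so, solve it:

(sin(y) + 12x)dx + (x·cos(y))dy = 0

Verify exactness: ∂M/∂y = ∂N/∂x ✓
Find F(x,y) such that ∂F/∂x = M, ∂F/∂y = N
Solution: x·sin(y) + 6x² = C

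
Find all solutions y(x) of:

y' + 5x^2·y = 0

Using integrating factor method:

General solution: y = Ce^(-5x^3/3)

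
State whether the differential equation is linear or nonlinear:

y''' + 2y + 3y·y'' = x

Nonlinear (y·y'' term)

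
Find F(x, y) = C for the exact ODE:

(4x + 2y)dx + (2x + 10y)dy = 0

Verify exactness: ∂M/∂y = ∂N/∂x ✓
Find F(x,y) such that ∂F/∂x = M, ∂F/∂y = N
Solution: 2x² + 2xy + 5y² = C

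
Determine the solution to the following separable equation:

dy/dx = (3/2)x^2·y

Separating variables and integrating:
ln|y| = x^3/2 + C

General solution: y = Ce^(x^3/2)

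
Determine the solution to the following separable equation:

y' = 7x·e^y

Separating variables and integrating:
-e^(-y) = 7x²/2 + C

General solution: y = -ln(C - 7x²/2)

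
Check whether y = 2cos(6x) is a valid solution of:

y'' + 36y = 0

Verification:
y'' = -72cos(6x)
y'' + 36y = 0 ✓

Yes, it is a solution.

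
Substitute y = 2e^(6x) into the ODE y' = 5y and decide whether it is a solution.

Verification:
y = 2e^(6x)
y' = 12e^(6x)
But 5y = 10e^(6x)
y' ≠ 5y — the derivative does not match

No, it is not a solution.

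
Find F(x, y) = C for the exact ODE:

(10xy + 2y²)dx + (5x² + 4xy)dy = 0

Verify exactness: ∂M/∂y = ∂N/∂x ✓
Find F(x,y) such that ∂F/∂x = M, ∂F/∂y = N
Solution: 5x²y + 2xy² = C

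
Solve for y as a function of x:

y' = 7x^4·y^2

Separating variables and integrating:
-1/y = 7x^5/5 + C

General solution: y^-1 = (-7/5)x^5 + C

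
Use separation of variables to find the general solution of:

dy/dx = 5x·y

Separating variables and integrating:
ln|y| = 5x^2/2 + C

General solution: y = Ce^(5x^2/2)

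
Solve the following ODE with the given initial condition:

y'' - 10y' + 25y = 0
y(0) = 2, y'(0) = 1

General solution: y = (C₁ + C₂x)e^(5x)
Repeated root r = 5
Applying ICs: C₁ = 2, C₂ = -9
Particular solution: y = (2 - 9x)e^(5x)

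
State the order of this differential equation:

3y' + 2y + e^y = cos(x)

The order is 1 (highest derivative is of order 1).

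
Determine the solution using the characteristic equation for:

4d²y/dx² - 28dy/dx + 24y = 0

Characteristic equation: 4r² - 28r + 24 = 0
Divide by 4: r² - 7r + 6 = 0
Roots: r = 1, 6 (distinct real)
General solution: y = C₁e^x + C₂e^(6x)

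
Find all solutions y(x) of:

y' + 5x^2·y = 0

Using integrating factor method:

General solution: y = Ce^(-5x^3/3)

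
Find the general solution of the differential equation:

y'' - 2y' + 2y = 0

Characteristic equation: r² - 2r + 2 = 0
Roots: r = 1 ± i (complex conjugates)
General solution: y = e^x(C₁cos(x) + C₂sin(x))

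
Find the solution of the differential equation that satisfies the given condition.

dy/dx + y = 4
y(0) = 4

General solution: y = 4 + Ce^(-x)
Applying y(0) = 4: C = 4 - 4 = 0
Particular solution: y = 4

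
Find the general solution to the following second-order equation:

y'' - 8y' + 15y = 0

Characteristic equation: r² - 8r + 15 = 0
Roots: r = 5, 3 (distinct real)
General solution: y = C₁e^(5x) + C₂e^(3x)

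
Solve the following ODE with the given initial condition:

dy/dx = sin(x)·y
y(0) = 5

General solution: y = Ce^(-cos(x))
Applying IC y(0) = 5:
Particular solution: y = 5e^(1-cos(x))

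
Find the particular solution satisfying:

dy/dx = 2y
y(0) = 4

General solution: y = Ce^(2x)
Applying IC y(0) = 4:
Particular solution: y = 4e^(2x)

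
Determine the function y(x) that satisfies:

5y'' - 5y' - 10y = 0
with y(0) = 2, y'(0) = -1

General solution: y = C₁e^(2x) + C₂e^(-x)
Applying ICs: C₁ = 1/3, C₂ = 5/3
Particular solution: y = (1/3)e^(2x) + (5/3)e^(-x)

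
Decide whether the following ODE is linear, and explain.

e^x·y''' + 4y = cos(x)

Linear (y and its derivatives appear to the first power only, no products of y terms)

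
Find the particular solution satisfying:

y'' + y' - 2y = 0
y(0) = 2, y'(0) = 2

General solution: y = C₁e^x + C₂e^(-2x)
Applying ICs: C₁ = 2, C₂ = 0
Particular solution: y = 2e^x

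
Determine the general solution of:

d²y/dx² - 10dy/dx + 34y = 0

Characteristic equation: r² - 10r + 34 = 0
Roots: r = 5 ± 3i (complex conjugates)
General solution: y = e^(5x)(C₁cos(3x) + C₂sin(3x))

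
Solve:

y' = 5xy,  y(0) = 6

General solution: y = Ce^(5x²/2)
Applying IC y(0) = 6:
Particular solution: y = 6e^(5x²/2)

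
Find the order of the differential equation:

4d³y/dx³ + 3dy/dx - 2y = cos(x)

The order is 3 (highest derivative is of order 3).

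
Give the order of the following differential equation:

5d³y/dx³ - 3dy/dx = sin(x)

The order is 3 (highest derivative is of order 3).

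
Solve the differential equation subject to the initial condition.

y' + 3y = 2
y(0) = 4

General solution: y = 2/3 + Ce^(-3x)
Applying y(0) = 4: C = 4 - 2/3 = 10/3
Particular solution: y = 2/3 + (10/3)e^(-3x)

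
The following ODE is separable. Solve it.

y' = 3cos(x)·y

Separating variables and integrating:
ln|y| = 3sin(x) + C

General solution: y = Ce^(3sin(x))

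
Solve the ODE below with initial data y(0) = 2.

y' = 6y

General solution: y = Ce^(6x)
Applying IC y(0) = 2:
Particular solution: y = 2e^(6x)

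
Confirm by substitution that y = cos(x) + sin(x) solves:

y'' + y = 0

Verification:
y'' = -cos(x) - sin(x)
y'' + y = 0 ✓

Yes, it is a solution.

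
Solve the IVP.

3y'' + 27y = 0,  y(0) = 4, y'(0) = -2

General solution: y = C₁cos(3x) + C₂sin(3x)
Complex roots r = ±3i
Applying ICs: C₁ = 4, C₂ = -2/3
Particular solution: y = 4cos(3x) - (2/3)sin(3x)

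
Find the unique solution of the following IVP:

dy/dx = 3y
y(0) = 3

General solution: y = Ce^(3x)
Applying IC y(0) = 3:
Particular solution: y = 3e^(3x)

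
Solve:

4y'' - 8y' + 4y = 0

Characteristic equation: 4r² - 8r + 4 = 0
Divide by 4: r² - 2r + 1 = 0
Factored: (r - 1)² = 0
Repeated root: r = 1
General solution: y = (C₁ + C₂x)e^x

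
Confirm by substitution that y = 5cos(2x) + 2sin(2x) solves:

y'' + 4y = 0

Verification:
y'' = -20cos(2x) - 8sin(2x)
y'' + 4y = 0 ✓

Yes, it is a solution.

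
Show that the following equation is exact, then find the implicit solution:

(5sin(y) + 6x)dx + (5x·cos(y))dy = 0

Verify exactness: ∂M/∂y = ∂N/∂x ✓
Find F(x,y) such that ∂F/∂x = M, ∂F/∂y = N
Solution: 5x·sin(y) + 3x² = C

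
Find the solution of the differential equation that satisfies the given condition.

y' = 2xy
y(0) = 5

General solution: y = Ce^(x²)
Applying IC y(0) = 5:
Particular solution: y = 5e^(x²)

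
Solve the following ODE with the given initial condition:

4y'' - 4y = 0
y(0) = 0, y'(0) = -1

General solution: y = C₁e^x + C₂e^(-x)
Applying ICs: C₁ = -1/2, C₂ = 1/2
Particular solution: y = -(1/2)e^x + (1/2)e^(-x)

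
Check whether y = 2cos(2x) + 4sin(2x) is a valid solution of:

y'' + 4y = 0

Verification:
y'' = -8cos(2x) - 16sin(2x)
y'' + 4y = 0 ✓

Yes, it is a solution.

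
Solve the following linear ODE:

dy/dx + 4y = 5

Using integrating factor method:

General solution: y = 5/4 + Ce^(-4x)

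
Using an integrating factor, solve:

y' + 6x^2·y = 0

Using integrating factor method:

General solution: y = Ce^(-2x^3)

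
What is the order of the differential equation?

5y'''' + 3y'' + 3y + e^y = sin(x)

The order is 4 (highest derivative is of order 4).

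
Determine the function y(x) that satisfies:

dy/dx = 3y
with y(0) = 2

General solution: y = Ce^(3x)
Applying IC y(0) = 2:
Particular solution: y = 2e^(3x)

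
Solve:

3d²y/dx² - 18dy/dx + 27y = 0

Characteristic equation: 3r² - 18r + 27 = 0
Divide by 3: r² - 6r + 9 = 0
Factored: (r - 3)² = 0
Repeated root: r = 3
General solution: y = (C₁ + C₂x)e^(3x)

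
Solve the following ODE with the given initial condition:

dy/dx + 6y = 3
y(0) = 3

General solution: y = 1/2 + Ce^(-6x)
Applying y(0) = 3: C = 3 - 1/2 = 5/2
Particular solution: y = 1/2 + (5/2)e^(-6x)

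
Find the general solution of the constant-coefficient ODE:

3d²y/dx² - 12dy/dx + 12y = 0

Characteristic equation: 3r² - 12r + 12 = 0
Divide by 3: r² - 4r + 4 = 0
Factored: (r - 2)² = 0
Repeated root: r = 2
General solution: y = (C₁ + C₂x)e^(2x)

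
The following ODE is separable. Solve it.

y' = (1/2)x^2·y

Separating variables and integrating:
ln|y| = x^3/6 + C

General solution: y = Ce^(x^3/6)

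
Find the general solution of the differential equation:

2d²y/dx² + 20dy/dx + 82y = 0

Characteristic equation: 2r² + 20r + 82 = 0
Divide by 2: r² + 10r + 41 = 0
Roots: r = -5 ± 4i (complex conjugates)
General solution: y = e^(-5x)(C₁cos(4x) + C₂sin(4x))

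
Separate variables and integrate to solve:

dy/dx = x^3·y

Separating variables and integrating:
ln|y| = x^4/4 + C

General solution: y = Ce^(x^4/4)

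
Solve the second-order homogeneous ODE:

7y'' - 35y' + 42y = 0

Characteristic equation: 7r² - 35r + 42 = 0
Divide by 7: r² - 5r + 6 = 0
Roots: r = 3, 2 (distinct real)
General solution: y = C₁e^(3x) + C₂e^(2x)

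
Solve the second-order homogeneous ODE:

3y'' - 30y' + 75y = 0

Characteristic equation: 3r² - 30r + 75 = 0
Divide by 3: r² - 10r + 25 = 0
Factored: (r - 5)² = 0
Repeated root: r = 5
General solution: y = (C₁ + C₂x)e^(5x)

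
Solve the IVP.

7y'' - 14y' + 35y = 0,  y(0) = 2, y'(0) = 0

General solution: y = e^x(C₁cos(2x) + C₂sin(2x))
Complex roots r = 1 ± 2i
Applying ICs: C₁ = 2, C₂ = -1
Particular solution: y = e^x(2cos(2x) - sin(2x))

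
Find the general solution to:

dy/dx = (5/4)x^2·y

Separating variables and integrating:
ln|y| = 5x^3/12 + C

General solution: y = Ce^(5x^3/12)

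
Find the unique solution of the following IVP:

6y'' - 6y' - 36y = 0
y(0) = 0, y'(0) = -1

General solution: y = C₁e^(3x) + C₂e^(-2x)
Applying ICs: C₁ = -1/5, C₂ = 1/5
Particular solution: y = -(1/5)e^(3x) + (1/5)e^(-2x)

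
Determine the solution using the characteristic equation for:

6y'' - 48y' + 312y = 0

Characteristic equation: 6r² - 48r + 312 = 0
Divide by 6: r² - 8r + 52 = 0
Roots: r = 4 ± 6i (complex conjugates)
General solution: y = e^(4x)(C₁cos(6x) + C₂sin(6x))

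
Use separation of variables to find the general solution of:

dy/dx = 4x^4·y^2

Separating variables and integrating:
-1/y = 4x^5/5 + C

General solution: y^-1 = (-4/5)x^5 + C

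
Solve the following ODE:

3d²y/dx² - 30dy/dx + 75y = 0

Characteristic equation: 3r² - 30r + 75 = 0
Divide by 3: r² - 10r + 25 = 0
Factored: (r - 5)² = 0
Repeated root: r = 5
General solution: y = (C₁ + C₂x)e^(5x)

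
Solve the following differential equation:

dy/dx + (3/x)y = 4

Using integrating factor method:

General solution: y = x + Cx^(-3)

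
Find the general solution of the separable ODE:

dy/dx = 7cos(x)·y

Separating variables and integrating:
ln|y| = 7sin(x) + C

General solution: y = Ce^(7sin(x))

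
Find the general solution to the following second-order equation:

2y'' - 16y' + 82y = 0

Characteristic equation: 2r² - 16r + 82 = 0
Divide by 2: r² - 8r + 41 = 0
Roots: r = 4 ± 5i (complex conjugates)
General solution: y = e^(4x)(C₁cos(5x) + C₂sin(5x))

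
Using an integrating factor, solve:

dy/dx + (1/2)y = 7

Using integrating factor method:

General solution: y = 14 + Ce^(-x/2)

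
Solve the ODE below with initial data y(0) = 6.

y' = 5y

General solution: y = Ce^(5x)
Applying IC y(0) = 6:
Particular solution: y = 6e^(5x)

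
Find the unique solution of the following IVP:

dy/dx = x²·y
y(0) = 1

General solution: y = Ce^(x³/3)
Applying IC y(0) = 1:
Particular solution: y = e^(x³/3)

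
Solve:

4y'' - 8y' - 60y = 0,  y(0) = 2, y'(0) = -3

General solution: y = C₁e^(5x) + C₂e^(-3x)
Applying ICs: C₁ = 3/8, C₂ = 13/8
Particular solution: y = (3/8)e^(5x) + (13/8)e^(-3x)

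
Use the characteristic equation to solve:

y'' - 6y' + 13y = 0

Characteristic equation: r² - 6r + 13 = 0
Roots: r = 3 ± 2i (complex conjugates)
General solution: y = e^(3x)(C₁cos(2x) + C₂sin(2x))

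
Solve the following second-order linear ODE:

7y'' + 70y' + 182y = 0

Characteristic equation: 7r² + 70r + 182 = 0
Divide by 7: r² + 10r + 26 = 0
Roots: r = -5 ± i (complex conjugates)
General solution: y = e^(-5x)(C₁cos(x) + C₂sin(x))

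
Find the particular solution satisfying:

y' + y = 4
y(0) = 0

General solution: y = 4 + Ce^(-x)
Applying y(0) = 0: C = 0 - 4 = -4
Particular solution: y = 4 - 4e^(-x)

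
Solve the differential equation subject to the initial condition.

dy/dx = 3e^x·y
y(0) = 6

General solution: y = Ce^(3e^x)
Applying IC y(0) = 6:
Particular solution: y = 6e^(3(e^x - 1))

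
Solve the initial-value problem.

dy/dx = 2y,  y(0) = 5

General solution: y = Ce^(2x)
Applying IC y(0) = 5:
Particular solution: y = 5e^(2x)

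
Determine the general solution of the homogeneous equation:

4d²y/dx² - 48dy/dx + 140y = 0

Characteristic equation: 4r² - 48r + 140 = 0
Divide by 4: r² - 12r + 35 = 0
Roots: r = 7, 5 (distinct real)
General solution: y = C₁e^(7x) + C₂e^(5x)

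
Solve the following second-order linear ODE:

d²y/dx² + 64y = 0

Characteristic equation: r² + 64 = 0
Roots: r = ±8i (complex conjugates)
General solution: y = C₁cos(8x) + C₂sin(8x)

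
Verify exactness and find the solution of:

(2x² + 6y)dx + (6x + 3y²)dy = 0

Verify exactness: ∂M/∂y = ∂N/∂x ✓
Find F(x,y) such that ∂F/∂x = M, ∂F/∂y = N
Solution: 2x³/3 + 6xy + y³ = C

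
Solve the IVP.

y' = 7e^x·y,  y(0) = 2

General solution: y = Ce^(7e^x)
Applying IC y(0) = 2:
Particular solution: y = 2e^(7(e^x - 1))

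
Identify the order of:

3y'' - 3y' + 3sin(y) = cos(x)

The order is 2 (highest derivative is of order 2).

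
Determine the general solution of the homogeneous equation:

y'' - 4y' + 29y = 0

Characteristic equation: r² - 4r + 29 = 0
Roots: r = 2 ± 5i (complex conjugates)
General solution: y = e^(2x)(C₁cos(5x) + C₂sin(5x))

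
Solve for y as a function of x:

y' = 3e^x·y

Separating variables and integrating:
ln|y| = 3e^x + C

General solution: y = Ce^(3e^x)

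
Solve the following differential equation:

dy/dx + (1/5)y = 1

Using integrating factor method:

General solution: y = 5 + Ce^(-x/5)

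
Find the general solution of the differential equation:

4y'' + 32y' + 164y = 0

Characteristic equation: 4r² + 32r + 164 = 0
Divide by 4: r² + 8r + 41 = 0
Roots: r = -4 ± 5i (complex conjugates)
General solution: y = e^(-4x)(C₁cos(5x) + C₂sin(5x))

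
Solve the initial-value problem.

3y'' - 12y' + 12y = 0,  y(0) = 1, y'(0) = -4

General solution: y = (C₁ + C₂x)e^(2x)
Repeated root r = 2
Applying ICs: C₁ = 1, C₂ = -6
Particular solution: y = (1 - 6x)e^(2x)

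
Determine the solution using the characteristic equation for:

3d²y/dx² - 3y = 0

Characteristic equation: 3r² - 3 = 0
Divide by 3: r² - 1 = 0
Roots: r = 1, -1 (distinct real)
General solution: y = C₁e^x + C₂e^(-x)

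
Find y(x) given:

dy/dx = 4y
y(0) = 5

General solution: y = Ce^(4x)
Applying IC y(0) = 5:
Particular solution: y = 5e^(4x)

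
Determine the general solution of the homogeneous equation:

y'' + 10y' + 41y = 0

Characteristic equation: r² + 10r + 41 = 0
Roots: r = -5 ± 4i (complex conjugates)
General solution: y = e^(-5x)(C₁cos(4x) + C₂sin(4x))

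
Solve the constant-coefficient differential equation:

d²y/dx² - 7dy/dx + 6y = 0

Characteristic equation: r² - 7r + 6 = 0
Roots: r = 6, 1 (distinct real)
General solution: y = C₁e^(6x) + C₂e^x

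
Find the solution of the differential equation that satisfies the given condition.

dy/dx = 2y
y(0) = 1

General solution: y = Ce^(2x)
Applying IC y(0) = 1:
Particular solution: y = e^(2x)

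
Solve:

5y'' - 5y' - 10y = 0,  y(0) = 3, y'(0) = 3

General solution: y = C₁e^(2x) + C₂e^(-x)
Applying ICs: C₁ = 2, C₂ = 1
Particular solution: y = 2e^(2x) + e^(-x)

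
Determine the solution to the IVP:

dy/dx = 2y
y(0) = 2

General solution: y = Ce^(2x)
Applying IC y(0) = 2:
Particular solution: y = 2e^(2x)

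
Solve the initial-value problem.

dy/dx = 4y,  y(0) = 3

General solution: y = Ce^(4x)
Applying IC y(0) = 3:
Particular solution: y = 3e^(4x)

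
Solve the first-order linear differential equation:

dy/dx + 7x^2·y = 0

Using integrating factor method:

General solution: y = Ce^(-7x^3/3)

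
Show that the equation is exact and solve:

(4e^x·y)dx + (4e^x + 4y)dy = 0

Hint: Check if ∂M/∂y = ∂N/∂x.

Verify exactness: ∂M/∂y = ∂N/∂x ✓
Find F(x,y) such that ∂F/∂x = M, ∂F/∂y = N
Solution: 4e^x·y + 2y² = C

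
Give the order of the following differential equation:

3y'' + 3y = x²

The order is 2 (highest derivative is of order 2).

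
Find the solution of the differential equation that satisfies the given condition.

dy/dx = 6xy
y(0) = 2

General solution: y = Ce^(3x²)
Applying IC y(0) = 2:
Particular solution: y = 2e^(3x²)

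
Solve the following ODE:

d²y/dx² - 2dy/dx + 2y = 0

Characteristic equation: r² - 2r + 2 = 0
Roots: r = 1 ± i (complex conjugates)
General solution: y = e^x(C₁cos(x) + C₂sin(x))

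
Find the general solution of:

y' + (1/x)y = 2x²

Using integrating factor method:

General solution: y = (1/2)x^3 + C/x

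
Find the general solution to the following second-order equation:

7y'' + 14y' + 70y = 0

Characteristic equation: 7r² + 14r + 70 = 0
Divide by 7: r² + 2r + 10 = 0
Roots: r = -1 ± 3i (complex conjugates)
General solution: y = e^(-x)(C₁cos(3x) + C₂sin(3x))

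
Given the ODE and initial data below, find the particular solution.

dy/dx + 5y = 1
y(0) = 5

General solution: y = 1/5 + Ce^(-5x)
Applying y(0) = 5: C = 5 - 1/5 = 24/5
Particular solution: y = 1/5 + (24/5)e^(-5x)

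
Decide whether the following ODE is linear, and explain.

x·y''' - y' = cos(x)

Linear (y and its derivatives appear to the first power only, no products of y terms)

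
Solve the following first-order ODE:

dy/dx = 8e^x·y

Separating variables and integrating:
ln|y| = 8e^x + C

General solution: y = Ce^(8e^x)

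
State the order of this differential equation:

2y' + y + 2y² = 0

The order is 1 (highest derivative is of order 1).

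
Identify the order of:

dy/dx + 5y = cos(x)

The order is 1 (highest derivative is of order 1).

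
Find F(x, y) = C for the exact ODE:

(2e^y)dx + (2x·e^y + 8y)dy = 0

Verify exactness: ∂M/∂y = ∂N/∂x ✓
Find F(x,y) such that ∂F/∂x = M, ∂F/∂y = N
Solution: 2x·e^y + 4y² = C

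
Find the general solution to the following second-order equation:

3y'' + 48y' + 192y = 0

Characteristic equation: 3r² + 48r + 192 = 0
Divide by 3: r² + 16r + 64 = 0
Factored: (r + 8)² = 0
Repeated root: r = -8
General solution: y = (C₁ + C₂x)e^(-8x)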